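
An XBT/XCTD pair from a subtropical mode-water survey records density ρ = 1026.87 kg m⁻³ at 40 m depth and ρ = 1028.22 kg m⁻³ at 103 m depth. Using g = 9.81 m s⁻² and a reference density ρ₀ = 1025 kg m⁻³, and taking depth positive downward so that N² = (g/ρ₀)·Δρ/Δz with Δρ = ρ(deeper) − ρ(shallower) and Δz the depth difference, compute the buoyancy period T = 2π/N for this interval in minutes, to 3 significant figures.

7.31 min

Δρ = 1028.22 − 1026.87 = 1.35 kg m⁻³ over Δz = 103 − 40 = 63 m.
N² = (9.81/1025) × (1.35/63) = 2.0509 × 10⁻⁴ s⁻².
N = √(2.0509 × 10⁻⁴) = 0.014321 rad s⁻¹, so T = 2π/N = 438.74 s = 7.3123 min ≈ 7.31 min.
A positive N² confirms static stability across the interval.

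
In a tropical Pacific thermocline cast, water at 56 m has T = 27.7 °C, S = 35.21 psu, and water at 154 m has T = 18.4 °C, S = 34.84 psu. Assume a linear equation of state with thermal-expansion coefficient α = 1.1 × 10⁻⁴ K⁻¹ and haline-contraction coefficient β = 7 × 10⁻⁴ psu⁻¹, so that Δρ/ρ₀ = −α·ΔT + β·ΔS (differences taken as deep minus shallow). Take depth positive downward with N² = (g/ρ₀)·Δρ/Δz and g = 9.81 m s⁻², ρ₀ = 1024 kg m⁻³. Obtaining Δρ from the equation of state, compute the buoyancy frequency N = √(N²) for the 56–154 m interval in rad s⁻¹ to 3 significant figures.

ΔT = -9.3 K, ΔS = -0.37 psu (deep − shallow).
Δρ/ρ₀ = −αΔT + βΔS = 1.023 × 10⁻³ − 2.59 × 10⁻⁴ = 7.64 × 10⁻⁴, so Δρ ≈ 0.7823 kg m⁻³.
N² = (g/ρ₀)·Δρ/Δz = g·(Δρ/ρ₀)/Δz = 9.81 × 7.64 × 10⁻⁴ / 98 = 7.6478 × 10⁻⁵ s⁻².
N = √(7.6478 × 10⁻⁵) = 8.7452 × 10⁻³ rad s⁻¹ ≈ 8.75 × 10⁻³ rad s⁻¹.

8.75 × 10⁻³ rad s⁻¹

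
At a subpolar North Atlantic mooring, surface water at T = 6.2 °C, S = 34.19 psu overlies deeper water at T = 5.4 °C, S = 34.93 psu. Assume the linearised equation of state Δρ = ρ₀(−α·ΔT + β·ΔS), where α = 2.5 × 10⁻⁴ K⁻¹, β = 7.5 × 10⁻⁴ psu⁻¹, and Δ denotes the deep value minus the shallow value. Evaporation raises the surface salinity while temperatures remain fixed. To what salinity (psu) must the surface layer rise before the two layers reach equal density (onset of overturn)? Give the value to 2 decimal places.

Neutral buoyancy requires −α(T_deep − T_surf) + β(S_deep − S_surf′) = 0.
S_surf′ = S_deep − (α/β)·ΔT = 34.93 − (2.5 × 10⁻⁴/7.5 × 10⁻⁴)·(-0.8) = 35.1967 psu.
Increase required: 35.1967 − 34.19 = 1.0067 psu.

35.20 psu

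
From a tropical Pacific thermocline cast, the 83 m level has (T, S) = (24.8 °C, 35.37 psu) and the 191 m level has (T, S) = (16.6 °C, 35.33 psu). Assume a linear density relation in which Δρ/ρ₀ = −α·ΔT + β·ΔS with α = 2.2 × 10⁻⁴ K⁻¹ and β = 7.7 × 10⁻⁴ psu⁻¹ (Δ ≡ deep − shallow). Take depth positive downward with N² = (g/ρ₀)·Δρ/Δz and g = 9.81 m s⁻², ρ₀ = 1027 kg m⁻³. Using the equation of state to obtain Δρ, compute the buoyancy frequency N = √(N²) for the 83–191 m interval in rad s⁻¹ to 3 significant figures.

ΔT = -8.2 K, ΔS = -0.04 psu (deep − shallow).
Δρ/ρ₀ = −αΔT + βΔS = 1.804 × 10⁻³ − 3.08 × 10⁻⁵ = 1.7732 × 10⁻³, so Δρ ≈ 1.821 kg m⁻³.
N² = (g/ρ₀)·Δρ/Δz = g·(Δρ/ρ₀)/Δz = 9.81 × 1.7732 × 10⁻³ / 108 = 1.6107 × 10⁻⁴ s⁻².
N = √(1.6107 × 10⁻⁴) = 0.012691 rad s⁻¹ ≈ 0.0127 rad s⁻¹.

0.0127 rad s⁻¹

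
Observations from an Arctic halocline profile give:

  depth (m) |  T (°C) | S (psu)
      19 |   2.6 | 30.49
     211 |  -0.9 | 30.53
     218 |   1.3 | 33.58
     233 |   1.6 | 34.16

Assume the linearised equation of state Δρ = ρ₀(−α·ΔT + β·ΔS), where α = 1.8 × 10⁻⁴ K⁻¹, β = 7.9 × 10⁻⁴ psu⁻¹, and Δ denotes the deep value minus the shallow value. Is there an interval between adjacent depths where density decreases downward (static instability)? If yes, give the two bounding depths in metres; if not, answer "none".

none

Evaluate Δρ/ρ₀ = −αΔT + βΔS across each adjacent pair:
  19–211 m: −αΔT+βΔS = −(1.8 × 10⁻⁴)(-3.5)+(7.9 × 10⁻⁴)(+0.04) = 6.6 × 10⁻⁴ → stable
  211–218 m: −αΔT+βΔS = −(1.8 × 10⁻⁴)(+2.2)+(7.9 × 10⁻⁴)(+3.05) = 2.0 × 10⁻³ → stable
  218–233 m: −αΔT+βΔS = −(1.8 × 10⁻⁴)(+0.3)+(7.9 × 10⁻⁴)(+0.58) = 4.0 × 10⁻⁴ → stable
Every interval has Δρ > 0: the column is stably stratified throughout.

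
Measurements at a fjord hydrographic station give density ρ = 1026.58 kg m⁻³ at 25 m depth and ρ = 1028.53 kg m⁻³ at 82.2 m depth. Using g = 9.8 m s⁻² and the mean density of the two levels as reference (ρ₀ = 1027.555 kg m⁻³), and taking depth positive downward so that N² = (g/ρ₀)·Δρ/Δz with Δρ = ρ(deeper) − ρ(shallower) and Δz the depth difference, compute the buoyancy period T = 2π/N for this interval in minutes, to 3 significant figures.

Δρ = 1028.53 − 1026.58 = 1.95 kg m⁻³ over Δz = 82.2 − 25 = 57.2 m.
N² = (9.8/1027.555) × (1.95/57.2) = 3.2513 × 10⁻⁴ s⁻².
N = √(3.2513 × 10⁻⁴) = 0.018031 rad s⁻¹, so T = 2π/N = 348.47 s = 5.8078 min ≈ 5.81 min.

5.81 min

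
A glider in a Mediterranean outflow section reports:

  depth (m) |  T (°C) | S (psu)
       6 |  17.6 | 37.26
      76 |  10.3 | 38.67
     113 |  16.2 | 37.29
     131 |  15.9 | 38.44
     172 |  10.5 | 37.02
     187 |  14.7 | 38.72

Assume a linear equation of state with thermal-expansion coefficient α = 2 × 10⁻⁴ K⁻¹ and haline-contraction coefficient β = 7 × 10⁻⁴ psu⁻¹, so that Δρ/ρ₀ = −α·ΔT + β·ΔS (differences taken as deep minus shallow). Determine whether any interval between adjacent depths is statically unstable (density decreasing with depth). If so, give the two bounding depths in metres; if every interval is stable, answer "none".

Evaluate Δρ/ρ₀ = −αΔT + βΔS across each adjacent pair:
  6–76 m: −αΔT+βΔS = −(2 × 10⁻⁴)(-7.3)+(7 × 10⁻⁴)(+1.41) = 2.4 × 10⁻³ → stable
  76–113 m: −αΔT+βΔS = −(2 × 10⁻⁴)(+5.9)+(7 × 10⁻⁴)(-1.38) = -2.1 × 10⁻³ → UNSTABLE
  113–131 m: −αΔT+βΔS = −(2 × 10⁻⁴)(-0.3)+(7 × 10⁻⁴)(+1.15) = 8.6 × 10⁻⁴ → stable
  131–172 m: −αΔT+βΔS = −(2 × 10⁻⁴)(-5.4)+(7 × 10⁻⁴)(-1.42) = 8.6 × 10⁻⁵ → stable
  172–187 m: −αΔT+βΔS = −(2 × 10⁻⁴)(+4.2)+(7 × 10⁻⁴)(+1.70) = 3.5 × 10⁻⁴ → stable
The 76–113 m interval has Δρ < 0: lighter water underlies denser water.

76–113 m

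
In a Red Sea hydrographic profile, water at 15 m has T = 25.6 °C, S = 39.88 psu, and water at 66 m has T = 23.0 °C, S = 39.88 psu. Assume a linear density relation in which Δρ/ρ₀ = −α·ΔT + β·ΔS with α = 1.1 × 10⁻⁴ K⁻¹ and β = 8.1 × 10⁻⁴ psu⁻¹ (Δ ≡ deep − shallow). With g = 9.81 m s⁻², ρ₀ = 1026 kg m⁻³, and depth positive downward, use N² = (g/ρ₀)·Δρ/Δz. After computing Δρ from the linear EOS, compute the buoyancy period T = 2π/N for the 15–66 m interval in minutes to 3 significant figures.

14.1 min

ΔT = -2.6 K, ΔS = +0.00 psu (deep − shallow).
Δρ/ρ₀ = −αΔT + βΔS = 2.86 × 10⁻⁴ + 0 = 2.86 × 10⁻⁴, so Δρ ≈ 0.2934 kg m⁻³.
N² = (g/ρ₀)·Δρ/Δz = g·(Δρ/ρ₀)/Δz = 9.81 × 2.86 × 10⁻⁴ / 51 = 5.5013 × 10⁻⁵ s⁻².
N = √(5.5013 × 10⁻⁵) = 7.4171 × 10⁻³ rad s⁻¹ → T = 2π/N = 847.12 s = 14.119 min ≈ 14.1 min.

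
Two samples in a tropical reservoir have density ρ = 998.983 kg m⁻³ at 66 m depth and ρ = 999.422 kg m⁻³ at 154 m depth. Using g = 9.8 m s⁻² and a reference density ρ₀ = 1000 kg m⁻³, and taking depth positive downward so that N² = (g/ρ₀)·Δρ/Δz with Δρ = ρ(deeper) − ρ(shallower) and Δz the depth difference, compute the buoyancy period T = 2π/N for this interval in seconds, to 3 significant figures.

899 s

Δρ = 999.422 − 998.983 = 0.439 kg m⁻³ over Δz = 154 − 66 = 88 m.
N² = (9.8/1000) × (0.439/88) = 4.8889 × 10⁻⁵ s⁻².
N = √(4.8889 × 10⁻⁵) = 6.9921 × 10⁻³ rad s⁻¹, so T = 2π/N = 898.61 s ≈ 899 s.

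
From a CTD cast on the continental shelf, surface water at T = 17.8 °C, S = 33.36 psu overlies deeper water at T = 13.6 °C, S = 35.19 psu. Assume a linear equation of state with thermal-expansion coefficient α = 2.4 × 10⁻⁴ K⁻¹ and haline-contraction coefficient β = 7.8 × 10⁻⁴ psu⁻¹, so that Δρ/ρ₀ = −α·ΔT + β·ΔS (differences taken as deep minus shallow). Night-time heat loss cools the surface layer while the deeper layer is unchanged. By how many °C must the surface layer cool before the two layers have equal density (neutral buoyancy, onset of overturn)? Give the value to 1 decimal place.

10.1 °C

Neutral buoyancy requires Δρ = 0, i.e. −α(T_deep − T_surf′) + β(S_deep − S_surf) = 0.
T_surf′ = T_deep − (β/α)·ΔS = 13.6 − (7.8 × 10⁻⁴/2.4 × 10⁻⁴)·(+1.83) = 7.652 °C.
Cooling required: 17.8 − (7.652) = 10.148 °C.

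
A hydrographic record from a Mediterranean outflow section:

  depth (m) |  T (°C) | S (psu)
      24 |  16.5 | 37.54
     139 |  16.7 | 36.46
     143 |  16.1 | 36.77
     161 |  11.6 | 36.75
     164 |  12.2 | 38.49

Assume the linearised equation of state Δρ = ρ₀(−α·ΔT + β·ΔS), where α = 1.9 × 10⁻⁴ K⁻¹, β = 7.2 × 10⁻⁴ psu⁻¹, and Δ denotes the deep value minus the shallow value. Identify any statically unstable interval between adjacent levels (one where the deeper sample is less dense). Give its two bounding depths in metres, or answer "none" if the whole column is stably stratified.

24–139 m

Evaluate Δρ/ρ₀ = −αΔT + βΔS across each adjacent pair:
  24–139 m: −αΔT+βΔS = −(1.9 × 10⁻⁴)(+0.2)+(7.2 × 10⁻⁴)(-1.08) = -8.2 × 10⁻⁴ → UNSTABLE
  139–143 m: −αΔT+βΔS = −(1.9 × 10⁻⁴)(-0.6)+(7.2 × 10⁻⁴)(+0.31) = 3.4 × 10⁻⁴ → stable
  143–161 m: −αΔT+βΔS = −(1.9 × 10⁻⁴)(-4.5)+(7.2 × 10⁻⁴)(-0.02) = 8.4 × 10⁻⁴ → stable
  161–164 m: −αΔT+βΔS = −(1.9 × 10⁻⁴)(+0.6)+(7.2 × 10⁻⁴)(+1.74) = 1.1 × 10⁻³ → stable
The 24–139 m interval has Δρ < 0: lighter water underlies denser water.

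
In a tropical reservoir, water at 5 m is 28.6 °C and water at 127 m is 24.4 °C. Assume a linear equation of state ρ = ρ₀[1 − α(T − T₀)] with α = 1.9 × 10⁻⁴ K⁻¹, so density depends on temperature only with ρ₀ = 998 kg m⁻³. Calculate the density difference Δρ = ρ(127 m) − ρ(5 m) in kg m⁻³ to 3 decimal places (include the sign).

ΔT = -4.2 K, Δρ/ρ₀ = −αΔT = 7.98 × 10⁻⁴.
Δρ = 998 × (7.98 × 10⁻⁴) = +0.796 kg m⁻³.
Positive Δρ: denser below, stable.

+0.796 kg m⁻³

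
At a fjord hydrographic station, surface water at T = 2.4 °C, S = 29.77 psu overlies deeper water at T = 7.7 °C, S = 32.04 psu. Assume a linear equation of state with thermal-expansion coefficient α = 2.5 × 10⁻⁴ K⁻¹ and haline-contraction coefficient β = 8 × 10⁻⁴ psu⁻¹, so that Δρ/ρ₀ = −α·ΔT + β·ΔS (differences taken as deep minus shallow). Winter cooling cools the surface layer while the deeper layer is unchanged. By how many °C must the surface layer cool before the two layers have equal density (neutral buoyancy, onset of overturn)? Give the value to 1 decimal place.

Neutral buoyancy requires Δρ = 0, i.e. −α(T_deep − T_surf′) + β(S_deep − S_surf) = 0.
T_surf′ = T_deep − (β/α)·ΔS = 7.7 − (8 × 10⁻⁴/2.5 × 10⁻⁴)·(+2.27) = 0.436 °C.
Cooling required: 2.4 − (0.436) = 1.964 °C.

2.0 °C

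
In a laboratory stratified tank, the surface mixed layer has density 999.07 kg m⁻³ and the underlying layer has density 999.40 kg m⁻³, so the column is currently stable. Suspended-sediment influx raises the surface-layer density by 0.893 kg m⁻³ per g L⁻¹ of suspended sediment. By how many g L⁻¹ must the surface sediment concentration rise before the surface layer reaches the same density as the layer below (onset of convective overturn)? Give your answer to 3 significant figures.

0.370 g L⁻¹

Density deficit of the surface layer: 999.40 − 999.07 = 0.33 kg m⁻³.
Required change = 0.33 / 0.893 = 0.370 g L⁻¹.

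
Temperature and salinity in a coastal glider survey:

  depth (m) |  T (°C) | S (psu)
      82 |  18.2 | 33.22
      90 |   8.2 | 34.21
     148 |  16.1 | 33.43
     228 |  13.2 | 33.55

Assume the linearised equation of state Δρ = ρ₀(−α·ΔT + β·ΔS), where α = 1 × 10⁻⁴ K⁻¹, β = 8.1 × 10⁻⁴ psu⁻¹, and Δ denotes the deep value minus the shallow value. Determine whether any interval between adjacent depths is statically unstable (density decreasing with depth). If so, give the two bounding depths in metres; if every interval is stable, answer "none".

90–148 m

Evaluate Δρ/ρ₀ = −αΔT + βΔS across each adjacent pair:
  82–90 m: −αΔT+βΔS = −(1 × 10⁻⁴)(-10.0)+(8.1 × 10⁻⁴)(+0.99) = 1.8 × 10⁻³ → stable
  90–148 m: −αΔT+βΔS = −(1 × 10⁻⁴)(+7.9)+(8.1 × 10⁻⁴)(-0.78) = -1.4 × 10⁻³ → UNSTABLE
  148–228 m: −αΔT+βΔS = −(1 × 10⁻⁴)(-2.9)+(8.1 × 10⁻⁴)(+0.12) = 3.9 × 10⁻⁴ → stable
The 90–148 m interval has Δρ < 0: lighter water underlies denser water.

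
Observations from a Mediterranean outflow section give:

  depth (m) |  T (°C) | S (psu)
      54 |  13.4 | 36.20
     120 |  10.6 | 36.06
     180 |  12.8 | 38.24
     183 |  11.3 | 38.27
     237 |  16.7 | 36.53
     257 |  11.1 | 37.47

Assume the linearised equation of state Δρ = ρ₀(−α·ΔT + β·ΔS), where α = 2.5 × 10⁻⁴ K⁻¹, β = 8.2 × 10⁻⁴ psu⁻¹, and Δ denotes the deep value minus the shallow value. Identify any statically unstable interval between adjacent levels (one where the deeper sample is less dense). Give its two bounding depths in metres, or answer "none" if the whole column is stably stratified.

Evaluate Δρ/ρ₀ = −αΔT + βΔS across each adjacent pair:
  54–120 m: −αΔT+βΔS = −(2.5 × 10⁻⁴)(-2.8)+(8.2 × 10⁻⁴)(-0.14) = 5.9 × 10⁻⁴ → stable
  120–180 m: −αΔT+βΔS = −(2.5 × 10⁻⁴)(+2.2)+(8.2 × 10⁻⁴)(+2.18) = 1.2 × 10⁻³ → stable
  180–183 m: −αΔT+βΔS = −(2.5 × 10⁻⁴)(-1.5)+(8.2 × 10⁻⁴)(+0.03) = 4.0 × 10⁻⁴ → stable
  183–237 m: −αΔT+βΔS = −(2.5 × 10⁻⁴)(+5.4)+(8.2 × 10⁻⁴)(-1.74) = -2.8 × 10⁻³ → UNSTABLE
  237–257 m: −αΔT+βΔS = −(2.5 × 10⁻⁴)(-5.6)+(8.2 × 10⁻⁴)(+0.94) = 2.2 × 10⁻³ → stable
The 183–237 m interval has Δρ < 0: lighter water underlies denser water.

183–237 m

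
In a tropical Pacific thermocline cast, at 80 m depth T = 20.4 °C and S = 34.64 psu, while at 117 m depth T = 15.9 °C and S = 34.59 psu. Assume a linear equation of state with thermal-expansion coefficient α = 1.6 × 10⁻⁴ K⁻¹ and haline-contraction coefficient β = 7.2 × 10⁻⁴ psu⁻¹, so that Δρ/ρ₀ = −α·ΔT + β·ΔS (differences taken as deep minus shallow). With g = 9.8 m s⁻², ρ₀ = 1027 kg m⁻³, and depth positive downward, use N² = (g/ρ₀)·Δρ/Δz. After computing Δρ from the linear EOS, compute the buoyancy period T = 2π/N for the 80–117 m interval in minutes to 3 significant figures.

ΔT = -4.5 K, ΔS = -0.05 psu (deep − shallow).
Δρ/ρ₀ = −αΔT + βΔS = 7.20 × 10⁻⁴ − 3.60 × 10⁻⁵ = 6.84 × 10⁻⁴, so Δρ ≈ 0.7025 kg m⁻³.
N² = (g/ρ₀)·Δρ/Δz = g·(Δρ/ρ₀)/Δz = 9.8 × 6.84 × 10⁻⁴ / 37 = 1.8117 × 10⁻⁴ s⁻².
N = √(1.8117 × 10⁻⁴) = 0.013460 rad s⁻¹ → T = 2π/N = 466.80 s = 7.7800 min ≈ 7.78 min.

7.78 min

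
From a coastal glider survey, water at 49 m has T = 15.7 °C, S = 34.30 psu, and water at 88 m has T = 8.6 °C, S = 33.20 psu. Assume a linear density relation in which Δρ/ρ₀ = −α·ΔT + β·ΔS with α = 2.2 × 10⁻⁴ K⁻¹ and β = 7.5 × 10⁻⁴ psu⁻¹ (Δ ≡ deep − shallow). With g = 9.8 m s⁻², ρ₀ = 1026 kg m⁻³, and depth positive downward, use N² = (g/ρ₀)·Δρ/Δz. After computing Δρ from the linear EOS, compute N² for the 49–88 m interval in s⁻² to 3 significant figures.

ΔT = -7.1 K, ΔS = -1.10 psu (deep − shallow).
Δρ/ρ₀ = −αΔT + βΔS = 1.562 × 10⁻³ − 8.25 × 10⁻⁴ = 7.37 × 10⁻⁴, so Δρ ≈ 0.7562 kg m⁻³.
N² = (g/ρ₀)·Δρ/Δz = g·(Δρ/ρ₀)/Δz = 9.8 × 7.37 × 10⁻⁴ / 39 = 1.8519 × 10⁻⁴ s⁻² ≈ 1.85 × 10⁻⁴ s⁻².

1.85 × 10⁻⁴ s⁻²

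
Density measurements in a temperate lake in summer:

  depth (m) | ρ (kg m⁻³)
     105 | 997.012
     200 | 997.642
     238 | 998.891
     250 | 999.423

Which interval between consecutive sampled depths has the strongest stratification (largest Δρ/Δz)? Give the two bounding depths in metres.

238–250 m

Compute the density gradient over each adjacent pair:
  105–200 m: Δρ/Δz = 0.630/95 = 6.6 × 10⁻³ kg m⁻⁴
  200–238 m: Δρ/Δz = 1.249/38 = 0.033 kg m⁻⁴
  238–250 m: Δρ/Δz = 0.532/12 = 0.044 kg m⁻⁴
The largest gradient is in the 238–250 m interval — the pycnocline.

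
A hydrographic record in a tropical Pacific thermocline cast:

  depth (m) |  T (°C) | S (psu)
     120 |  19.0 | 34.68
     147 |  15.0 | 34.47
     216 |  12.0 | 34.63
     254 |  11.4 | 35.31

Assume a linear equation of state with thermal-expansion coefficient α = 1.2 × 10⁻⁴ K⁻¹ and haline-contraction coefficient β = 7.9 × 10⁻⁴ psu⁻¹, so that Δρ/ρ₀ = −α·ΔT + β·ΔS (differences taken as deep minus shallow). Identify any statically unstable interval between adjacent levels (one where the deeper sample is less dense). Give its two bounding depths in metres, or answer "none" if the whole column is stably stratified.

none

Evaluate Δρ/ρ₀ = −αΔT + βΔS across each adjacent pair:
  120–147 m: −αΔT+βΔS = −(1.2 × 10⁻⁴)(-4.0)+(7.9 × 10⁻⁴)(-0.21) = 3.1 × 10⁻⁴ → stable
  147–216 m: −αΔT+βΔS = −(1.2 × 10⁻⁴)(-3.0)+(7.9 × 10⁻⁴)(+0.16) = 4.9 × 10⁻⁴ → stable
  216–254 m: −αΔT+βΔS = −(1.2 × 10⁻⁴)(-0.6)+(7.9 × 10⁻⁴)(+0.68) = 6.1 × 10⁻⁴ → stable
Every interval has Δρ > 0: the column is stably stratified throughout.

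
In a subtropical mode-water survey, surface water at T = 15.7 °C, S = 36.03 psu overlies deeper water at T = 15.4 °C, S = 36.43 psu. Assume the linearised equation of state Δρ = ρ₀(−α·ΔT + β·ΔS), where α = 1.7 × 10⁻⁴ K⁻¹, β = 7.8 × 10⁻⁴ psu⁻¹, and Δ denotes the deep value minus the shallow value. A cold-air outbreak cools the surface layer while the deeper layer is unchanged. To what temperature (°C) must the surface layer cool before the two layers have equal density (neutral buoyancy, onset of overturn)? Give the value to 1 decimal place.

13.6 °C

Neutral buoyancy requires Δρ = 0, i.e. −α(T_deep − T_surf′) + β(S_deep − S_surf) = 0.
T_surf′ = T_deep − (β/α)·ΔS = 15.4 − (7.8 × 10⁻⁴/1.7 × 10⁻⁴)·(+0.40) = 13.565 °C.
Cooling required: 15.7 − (13.565) = 2.135 °C.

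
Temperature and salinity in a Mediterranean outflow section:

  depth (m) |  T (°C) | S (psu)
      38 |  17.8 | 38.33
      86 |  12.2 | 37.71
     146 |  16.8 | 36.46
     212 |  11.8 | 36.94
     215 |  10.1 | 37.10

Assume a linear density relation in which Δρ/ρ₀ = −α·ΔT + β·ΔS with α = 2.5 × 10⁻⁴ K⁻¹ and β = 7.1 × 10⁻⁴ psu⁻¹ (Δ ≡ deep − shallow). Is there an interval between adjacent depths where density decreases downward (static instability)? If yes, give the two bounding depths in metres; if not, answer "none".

86–146 m

Evaluate Δρ/ρ₀ = −αΔT + βΔS across each adjacent pair:
  38–86 m: −αΔT+βΔS = −(2.5 × 10⁻⁴)(-5.6)+(7.1 × 10⁻⁴)(-0.62) = 9.6 × 10⁻⁴ → stable
  86–146 m: −αΔT+βΔS = −(2.5 × 10⁻⁴)(+4.6)+(7.1 × 10⁻⁴)(-1.25) = -2.0 × 10⁻³ → UNSTABLE
  146–212 m: −αΔT+βΔS = −(2.5 × 10⁻⁴)(-5.0)+(7.1 × 10⁻⁴)(+0.48) = 1.6 × 10⁻³ → stable
  212–215 m: −αΔT+βΔS = −(2.5 × 10⁻⁴)(-1.7)+(7.1 × 10⁻⁴)(+0.16) = 5.4 × 10⁻⁴ → stable
The 86–146 m interval has Δρ < 0: lighter water underlies denser water.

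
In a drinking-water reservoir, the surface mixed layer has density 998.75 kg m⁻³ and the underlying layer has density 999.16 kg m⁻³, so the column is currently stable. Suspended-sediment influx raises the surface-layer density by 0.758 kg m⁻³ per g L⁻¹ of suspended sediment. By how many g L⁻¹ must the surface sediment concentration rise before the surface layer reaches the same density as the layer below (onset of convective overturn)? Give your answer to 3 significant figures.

Density deficit of the surface layer: 999.16 − 998.75 = 0.41 kg m⁻³.
Required change = 0.41 / 0.758 = 0.541 g L⁻¹.

0.541 g L⁻¹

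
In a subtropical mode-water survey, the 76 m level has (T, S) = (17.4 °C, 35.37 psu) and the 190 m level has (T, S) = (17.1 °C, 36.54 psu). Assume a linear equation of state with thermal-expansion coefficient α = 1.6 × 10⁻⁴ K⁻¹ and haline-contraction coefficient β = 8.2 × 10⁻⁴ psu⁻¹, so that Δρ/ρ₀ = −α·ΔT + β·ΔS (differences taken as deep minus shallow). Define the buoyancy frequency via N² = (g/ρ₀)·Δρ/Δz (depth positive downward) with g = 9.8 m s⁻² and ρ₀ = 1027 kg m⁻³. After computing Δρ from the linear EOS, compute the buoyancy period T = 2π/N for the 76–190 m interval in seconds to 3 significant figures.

675 s

ΔT = -0.3 K, ΔS = +1.17 psu (deep − shallow).
Δρ/ρ₀ = −αΔT + βΔS = 4.80 × 10⁻⁵ + 9.594 × 10⁻⁴ = 1.0074 × 10⁻³, so Δρ ≈ 1.035 kg m⁻³.
N² = (g/ρ₀)·Δρ/Δz = g·(Δρ/ρ₀)/Δz = 9.8 × 1.0074 × 10⁻³ / 114 = 8.6601 × 10⁻⁵ s⁻².
N = √(8.6601 × 10⁻⁵) = 9.3060 × 10⁻³ rad s⁻¹ → T = 2π/N = 675.18 s ≈ 675 s.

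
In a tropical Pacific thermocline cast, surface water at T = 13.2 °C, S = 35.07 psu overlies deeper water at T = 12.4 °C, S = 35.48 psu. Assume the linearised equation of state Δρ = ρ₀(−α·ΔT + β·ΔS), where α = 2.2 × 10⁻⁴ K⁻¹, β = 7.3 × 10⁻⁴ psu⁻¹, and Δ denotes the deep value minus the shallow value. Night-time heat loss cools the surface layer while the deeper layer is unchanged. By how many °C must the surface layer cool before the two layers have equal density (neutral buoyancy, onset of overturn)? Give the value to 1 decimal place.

Neutral buoyancy requires Δρ = 0, i.e. −α(T_deep − T_surf′) + β(S_deep − S_surf) = 0.
T_surf′ = T_deep − (β/α)·ΔS = 12.4 − (7.3 × 10⁻⁴/2.2 × 10⁻⁴)·(+0.41) = 11.040 °C.
Cooling required: 13.2 − (11.040) = 2.160 °C.

2.2 °C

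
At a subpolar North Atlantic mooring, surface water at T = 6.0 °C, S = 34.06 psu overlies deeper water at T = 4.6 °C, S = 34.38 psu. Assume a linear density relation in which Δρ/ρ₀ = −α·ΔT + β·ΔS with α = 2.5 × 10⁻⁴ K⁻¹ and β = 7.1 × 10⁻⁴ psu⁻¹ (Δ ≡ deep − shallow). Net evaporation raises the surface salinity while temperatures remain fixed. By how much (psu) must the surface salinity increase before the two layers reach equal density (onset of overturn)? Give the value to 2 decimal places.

Neutral buoyancy requires −α(T_deep − T_surf) + β(S_deep − S_surf′) = 0.
S_surf′ = S_deep − (α/β)·ΔT = 34.38 − (2.5 × 10⁻⁴/7.1 × 10⁻⁴)·(-1.4) = 34.8730 psu.
Increase required: 34.8730 − 34.06 = 0.8130 psu.

0.81 psu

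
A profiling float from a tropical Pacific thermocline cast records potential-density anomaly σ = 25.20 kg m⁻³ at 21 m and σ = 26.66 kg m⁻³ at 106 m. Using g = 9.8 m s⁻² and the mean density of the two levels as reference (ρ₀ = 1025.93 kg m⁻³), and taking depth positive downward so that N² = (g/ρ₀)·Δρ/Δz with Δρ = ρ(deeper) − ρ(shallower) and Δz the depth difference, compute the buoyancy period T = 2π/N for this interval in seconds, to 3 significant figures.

491 s

Δρ = 1026.66 − 1025.20 = 1.46 kg m⁻³ over Δz = 106 − 21 = 85 m.
N² = (9.8/1025.93) × (1.46/85) = 1.6407 × 10⁻⁴ s⁻².
N = √(1.6407 × 10⁻⁴) = 0.012809 rad s⁻¹, so T = 2π/N = 490.53 s ≈ 491 s.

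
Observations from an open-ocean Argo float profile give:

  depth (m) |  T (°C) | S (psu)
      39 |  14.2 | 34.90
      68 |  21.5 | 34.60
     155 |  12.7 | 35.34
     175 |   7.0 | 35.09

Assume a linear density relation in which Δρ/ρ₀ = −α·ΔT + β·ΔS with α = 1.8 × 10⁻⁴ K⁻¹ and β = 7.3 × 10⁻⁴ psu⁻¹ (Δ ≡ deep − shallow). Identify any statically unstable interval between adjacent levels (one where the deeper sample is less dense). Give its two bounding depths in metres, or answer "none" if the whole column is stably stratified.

39–68 m

Evaluate Δρ/ρ₀ = −αΔT + βΔS across each adjacent pair:
  39–68 m: −αΔT+βΔS = −(1.8 × 10⁻⁴)(+7.3)+(7.3 × 10⁻⁴)(-0.30) = -1.5 × 10⁻³ → UNSTABLE
  68–155 m: −αΔT+βΔS = −(1.8 × 10⁻⁴)(-8.8)+(7.3 × 10⁻⁴)(+0.74) = 2.1 × 10⁻³ → stable
  155–175 m: −αΔT+βΔS = −(1.8 × 10⁻⁴)(-5.7)+(7.3 × 10⁻⁴)(-0.25) = 8.4 × 10⁻⁴ → stable
The 39–68 m interval has Δρ < 0: lighter water underlies denser water.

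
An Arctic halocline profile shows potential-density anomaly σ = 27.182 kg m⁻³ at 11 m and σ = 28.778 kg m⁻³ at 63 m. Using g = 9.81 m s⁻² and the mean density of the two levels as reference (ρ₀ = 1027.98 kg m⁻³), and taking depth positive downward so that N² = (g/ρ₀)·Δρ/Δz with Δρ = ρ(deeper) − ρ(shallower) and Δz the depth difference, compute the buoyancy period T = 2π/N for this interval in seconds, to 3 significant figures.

367 s

Δρ = 1028.778 − 1027.182 = 1.596 kg m⁻³ over Δz = 63 − 11 = 52 m.
N² = (9.81/1027.98) × (1.596/52) = 2.9290 × 10⁻⁴ s⁻².
N = √(2.9290 × 10⁻⁴) = 0.017114 rad s⁻¹, so T = 2π/N = 367.14 s ≈ 367 s.
Since Δρ > 0 the layer is stably stratified.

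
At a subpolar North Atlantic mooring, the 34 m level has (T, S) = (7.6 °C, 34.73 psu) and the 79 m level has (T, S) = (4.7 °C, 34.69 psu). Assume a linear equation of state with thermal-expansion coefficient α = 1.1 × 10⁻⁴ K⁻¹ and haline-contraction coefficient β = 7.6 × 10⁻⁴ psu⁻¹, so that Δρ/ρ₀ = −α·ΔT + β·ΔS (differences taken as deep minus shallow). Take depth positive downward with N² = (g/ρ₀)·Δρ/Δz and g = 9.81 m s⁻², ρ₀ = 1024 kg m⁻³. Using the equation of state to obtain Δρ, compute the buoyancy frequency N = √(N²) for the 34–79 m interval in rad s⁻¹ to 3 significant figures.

7.93 × 10⁻³ rad s⁻¹

ΔT = -2.9 K, ΔS = -0.04 psu (deep − shallow).
Δρ/ρ₀ = −αΔT + βΔS = 3.19 × 10⁻⁴ − 3.04 × 10⁻⁵ = 2.886 × 10⁻⁴, so Δρ ≈ 0.2955 kg m⁻³.
N² = (g/ρ₀)·Δρ/Δz = g·(Δρ/ρ₀)/Δz = 9.81 × 2.886 × 10⁻⁴ / 45 = 6.2915 × 10⁻⁵ s⁻².
N = √(6.2915 × 10⁻⁵) = 7.9319 × 10⁻³ rad s⁻¹ ≈ 7.93 × 10⁻³ rad s⁻¹.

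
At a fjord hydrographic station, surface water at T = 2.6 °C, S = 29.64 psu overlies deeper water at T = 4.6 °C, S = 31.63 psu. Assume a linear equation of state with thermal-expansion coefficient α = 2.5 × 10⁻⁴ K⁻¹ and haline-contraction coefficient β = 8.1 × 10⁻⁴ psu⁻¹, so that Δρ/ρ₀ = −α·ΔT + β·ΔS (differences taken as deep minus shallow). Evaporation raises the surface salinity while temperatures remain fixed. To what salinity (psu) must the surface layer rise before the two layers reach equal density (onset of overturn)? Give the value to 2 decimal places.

31.01 psu

Neutral buoyancy requires −α(T_deep − T_surf) + β(S_deep − S_surf′) = 0.
S_surf′ = S_deep − (α/β)·ΔT = 31.63 − (2.5 × 10⁻⁴/8.1 × 10⁻⁴)·(+2.0) = 31.0127 psu.
Increase required: 31.0127 − 29.64 = 1.3727 psu.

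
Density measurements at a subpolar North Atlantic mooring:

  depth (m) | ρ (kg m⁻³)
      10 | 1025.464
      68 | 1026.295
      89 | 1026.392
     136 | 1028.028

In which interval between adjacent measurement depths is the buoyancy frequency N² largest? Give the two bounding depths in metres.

Compute the density gradient over each adjacent pair:
  10–68 m: Δρ/Δz = 0.831/58 = 0.014 kg m⁻⁴
  68–89 m: Δρ/Δz = 0.097/21 = 4.6 × 10⁻³ kg m⁻⁴
  89–136 m: Δρ/Δz = 1.636/47 = 0.035 kg m⁻⁴
The largest gradient is in the 89–136 m interval — the pycnocline.

89–136 m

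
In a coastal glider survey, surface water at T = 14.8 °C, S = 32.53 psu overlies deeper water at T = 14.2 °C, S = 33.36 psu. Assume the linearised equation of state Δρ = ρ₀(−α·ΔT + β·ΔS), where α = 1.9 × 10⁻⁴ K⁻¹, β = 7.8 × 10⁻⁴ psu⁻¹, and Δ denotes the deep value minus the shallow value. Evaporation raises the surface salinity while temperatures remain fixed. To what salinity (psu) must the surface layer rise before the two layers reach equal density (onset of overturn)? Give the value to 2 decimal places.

33.51 psu

Neutral buoyancy requires −α(T_deep − T_surf) + β(S_deep − S_surf′) = 0.
S_surf′ = S_deep − (α/β)·ΔT = 33.36 − (1.9 × 10⁻⁴/7.8 × 10⁻⁴)·(-0.6) = 33.5062 psu.
Increase required: 33.5062 − 32.53 = 0.9762 psu.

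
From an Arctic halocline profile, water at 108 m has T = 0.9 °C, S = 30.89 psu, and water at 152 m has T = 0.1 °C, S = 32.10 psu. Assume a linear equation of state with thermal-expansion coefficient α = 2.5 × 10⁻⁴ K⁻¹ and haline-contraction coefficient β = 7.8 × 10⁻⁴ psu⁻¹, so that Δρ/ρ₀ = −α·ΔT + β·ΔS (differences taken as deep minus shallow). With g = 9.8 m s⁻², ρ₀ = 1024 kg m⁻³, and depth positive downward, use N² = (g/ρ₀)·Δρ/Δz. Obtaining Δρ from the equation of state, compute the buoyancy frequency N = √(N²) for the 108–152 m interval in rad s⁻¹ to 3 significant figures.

ΔT = -0.8 K, ΔS = +1.21 psu (deep − shallow).
Δρ/ρ₀ = −αΔT + βΔS = 2.00 × 10⁻⁴ + 9.438 × 10⁻⁴ = 1.1438 × 10⁻³, so Δρ ≈ 1.171 kg m⁻³.
N² = (g/ρ₀)·Δρ/Δz = g·(Δρ/ρ₀)/Δz = 9.8 × 1.1438 × 10⁻³ / 44 = 2.5476 × 10⁻⁴ s⁻².
N = √(2.5476 × 10⁻⁴) = 0.015961 rad s⁻¹ ≈ 0.0160 rad s⁻¹.

0.0160 rad s⁻¹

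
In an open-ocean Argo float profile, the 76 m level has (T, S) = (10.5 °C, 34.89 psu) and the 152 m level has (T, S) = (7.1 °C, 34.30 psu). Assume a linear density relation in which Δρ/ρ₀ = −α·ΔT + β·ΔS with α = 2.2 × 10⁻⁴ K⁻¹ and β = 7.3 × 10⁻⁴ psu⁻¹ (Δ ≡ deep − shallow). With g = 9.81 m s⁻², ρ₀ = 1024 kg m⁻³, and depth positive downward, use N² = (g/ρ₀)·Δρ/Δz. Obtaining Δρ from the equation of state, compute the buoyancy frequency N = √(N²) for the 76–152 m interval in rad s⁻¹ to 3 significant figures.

6.40 × 10⁻³ rad s⁻¹

ΔT = -3.4 K, ΔS = -0.59 psu (deep − shallow).
Δρ/ρ₀ = −αΔT + βΔS = 7.48 × 10⁻⁴ − 4.307 × 10⁻⁴ = 3.173 × 10⁻⁴, so Δρ ≈ 0.3249 kg m⁻³.
N² = (g/ρ₀)·Δρ/Δz = g·(Δρ/ρ₀)/Δz = 9.81 × 3.173 × 10⁻⁴ / 76 = 4.0957 × 10⁻⁵ s⁻².
N = √(4.0957 × 10⁻⁵) = 6.3998 × 10⁻³ rad s⁻¹ ≈ 6.40 × 10⁻³ rad s⁻¹.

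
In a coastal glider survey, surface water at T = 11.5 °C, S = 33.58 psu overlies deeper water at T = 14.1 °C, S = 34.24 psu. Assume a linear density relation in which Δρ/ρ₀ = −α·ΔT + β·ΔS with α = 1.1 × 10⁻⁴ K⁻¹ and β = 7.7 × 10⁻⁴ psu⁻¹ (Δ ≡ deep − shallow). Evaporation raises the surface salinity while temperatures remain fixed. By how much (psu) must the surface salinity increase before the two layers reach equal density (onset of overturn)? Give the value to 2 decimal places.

0.29 psu

Neutral buoyancy requires −α(T_deep − T_surf) + β(S_deep − S_surf′) = 0.
S_surf′ = S_deep − (α/β)·ΔT = 34.24 − (1.1 × 10⁻⁴/7.7 × 10⁻⁴)·(+2.6) = 33.8686 psu.
Increase required: 33.8686 − 33.58 = 0.2886 psu.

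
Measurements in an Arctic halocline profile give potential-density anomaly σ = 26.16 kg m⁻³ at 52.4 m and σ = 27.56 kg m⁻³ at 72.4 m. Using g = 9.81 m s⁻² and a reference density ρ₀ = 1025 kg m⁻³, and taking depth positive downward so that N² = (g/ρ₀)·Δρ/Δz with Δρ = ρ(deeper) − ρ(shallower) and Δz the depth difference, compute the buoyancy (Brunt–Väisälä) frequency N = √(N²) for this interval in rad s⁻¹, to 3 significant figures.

Δρ = 1027.56 − 1026.16 = 1.40 kg m⁻³ over Δz = 72.4 − 52.4 = 20 m.
N² = (9.81/1025) × (1.40/20) = 6.6995 × 10⁻⁴ s⁻².
N = √(6.6995 × 10⁻⁴) = 0.025883 rad s⁻¹ ≈ 0.0259 rad s⁻¹.

0.0259 rad s⁻¹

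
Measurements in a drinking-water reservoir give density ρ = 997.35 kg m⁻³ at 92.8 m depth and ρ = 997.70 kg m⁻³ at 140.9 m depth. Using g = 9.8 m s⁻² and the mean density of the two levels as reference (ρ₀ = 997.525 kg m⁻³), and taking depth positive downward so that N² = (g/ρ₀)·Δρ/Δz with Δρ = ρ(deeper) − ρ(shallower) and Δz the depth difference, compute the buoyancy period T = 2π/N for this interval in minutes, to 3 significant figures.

12.4 min

Δρ = 997.70 − 997.35 = 0.35 kg m⁻³ over Δz = 140.9 − 92.8 = 48.1 m.
N² = (9.8/997.525) × (0.35/48.1) = 7.1487 × 10⁻⁵ s⁻².
N = √(7.1487 × 10⁻⁵) = 8.4550 × 10⁻³ rad s⁻¹, so T = 2π/N = 743.13 s = 12.386 min ≈ 12.4 min.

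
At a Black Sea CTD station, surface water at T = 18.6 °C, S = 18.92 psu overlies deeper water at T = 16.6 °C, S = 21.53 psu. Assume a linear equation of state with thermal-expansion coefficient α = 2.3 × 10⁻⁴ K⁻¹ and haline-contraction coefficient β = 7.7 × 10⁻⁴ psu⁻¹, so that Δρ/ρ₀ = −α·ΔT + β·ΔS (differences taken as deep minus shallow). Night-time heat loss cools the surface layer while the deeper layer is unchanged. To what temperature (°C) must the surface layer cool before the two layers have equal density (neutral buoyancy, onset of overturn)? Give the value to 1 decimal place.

7.9 °C

Neutral buoyancy requires Δρ = 0, i.e. −α(T_deep − T_surf′) + β(S_deep − S_surf) = 0.
T_surf′ = T_deep − (β/α)·ΔS = 16.6 − (7.7 × 10⁻⁴/2.3 × 10⁻⁴)·(+2.61) = 7.862 °C.
Cooling required: 18.6 − (7.862) = 10.738 °C.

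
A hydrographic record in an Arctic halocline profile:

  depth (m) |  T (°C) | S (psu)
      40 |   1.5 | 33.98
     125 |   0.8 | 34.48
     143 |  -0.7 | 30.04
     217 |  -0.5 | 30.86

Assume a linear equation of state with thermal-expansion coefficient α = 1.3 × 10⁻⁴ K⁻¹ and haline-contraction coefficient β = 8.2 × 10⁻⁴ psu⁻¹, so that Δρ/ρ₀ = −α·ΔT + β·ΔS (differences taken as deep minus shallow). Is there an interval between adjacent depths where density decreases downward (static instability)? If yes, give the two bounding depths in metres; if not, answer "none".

Evaluate Δρ/ρ₀ = −αΔT + βΔS across each adjacent pair:
  40–125 m: −αΔT+βΔS = −(1.3 × 10⁻⁴)(-0.7)+(8.2 × 10⁻⁴)(+0.50) = 5.0 × 10⁻⁴ → stable
  125–143 m: −αΔT+βΔS = −(1.3 × 10⁻⁴)(-1.5)+(8.2 × 10⁻⁴)(-4.44) = -3.4 × 10⁻³ → UNSTABLE
  143–217 m: −αΔT+βΔS = −(1.3 × 10⁻⁴)(+0.2)+(8.2 × 10⁻⁴)(+0.82) = 6.5 × 10⁻⁴ → stable
The 125–143 m interval has Δρ < 0: lighter water underlies denser water.

125–143 m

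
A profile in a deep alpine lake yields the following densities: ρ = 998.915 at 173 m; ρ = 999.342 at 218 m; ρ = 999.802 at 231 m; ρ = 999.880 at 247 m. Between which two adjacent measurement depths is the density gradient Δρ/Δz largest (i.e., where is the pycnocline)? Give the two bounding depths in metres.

218–231 m

Compute the density gradient over each adjacent pair:
  173–218 m: Δρ/Δz = 0.427/45 = 9.5 × 10⁻³ kg m⁻⁴
  218–231 m: Δρ/Δz = 0.460/13 = 0.035 kg m⁻⁴
  231–247 m: Δρ/Δz = 0.078/16 = 4.9 × 10⁻³ kg m⁻⁴
The largest gradient is in the 218–231 m interval — the pycnocline.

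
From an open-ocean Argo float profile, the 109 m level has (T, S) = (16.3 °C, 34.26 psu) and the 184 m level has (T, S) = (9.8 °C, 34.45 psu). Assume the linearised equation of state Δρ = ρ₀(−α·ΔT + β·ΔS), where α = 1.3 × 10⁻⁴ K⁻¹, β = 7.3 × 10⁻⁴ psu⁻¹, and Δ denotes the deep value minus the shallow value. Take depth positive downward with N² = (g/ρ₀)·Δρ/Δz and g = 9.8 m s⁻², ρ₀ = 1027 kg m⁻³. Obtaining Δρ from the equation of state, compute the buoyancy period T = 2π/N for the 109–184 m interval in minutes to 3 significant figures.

9.24 min

ΔT = -6.5 K, ΔS = +0.19 psu (deep − shallow).
Δρ/ρ₀ = −αΔT + βΔS = 8.45 × 10⁻⁴ + 1.387 × 10⁻⁴ = 9.837 × 10⁻⁴, so Δρ ≈ 1.010 kg m⁻³.
N² = (g/ρ₀)·Δρ/Δz = g·(Δρ/ρ₀)/Δz = 9.8 × 9.837 × 10⁻⁴ / 75 = 1.2854 × 10⁻⁴ s⁻².
N = √(1.2854 × 10⁻⁴) = 0.011338 rad s⁻¹ → T = 2π/N = 554.17 s = 9.2362 min ≈ 9.24 min.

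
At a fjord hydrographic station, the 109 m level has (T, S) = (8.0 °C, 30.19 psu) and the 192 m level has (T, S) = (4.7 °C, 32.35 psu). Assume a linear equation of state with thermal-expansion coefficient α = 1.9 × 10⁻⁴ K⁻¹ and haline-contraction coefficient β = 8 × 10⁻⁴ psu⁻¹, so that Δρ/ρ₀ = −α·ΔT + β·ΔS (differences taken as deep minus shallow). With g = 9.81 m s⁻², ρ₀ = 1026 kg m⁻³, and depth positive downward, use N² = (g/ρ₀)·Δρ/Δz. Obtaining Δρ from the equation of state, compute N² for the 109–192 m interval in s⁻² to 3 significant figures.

ΔT = -3.3 K, ΔS = +2.16 psu (deep − shallow).
Δρ/ρ₀ = −αΔT + βΔS = 6.27 × 10⁻⁴ + 1.728 × 10⁻³ = 2.355 × 10⁻³, so Δρ ≈ 2.416 kg m⁻³.
N² = (g/ρ₀)·Δρ/Δz = g·(Δρ/ρ₀)/Δz = 9.81 × 2.355 × 10⁻³ / 83 = 2.7834 × 10⁻⁴ s⁻² ≈ 2.78 × 10⁻⁴ s⁻².

2.78 × 10⁻⁴ s⁻²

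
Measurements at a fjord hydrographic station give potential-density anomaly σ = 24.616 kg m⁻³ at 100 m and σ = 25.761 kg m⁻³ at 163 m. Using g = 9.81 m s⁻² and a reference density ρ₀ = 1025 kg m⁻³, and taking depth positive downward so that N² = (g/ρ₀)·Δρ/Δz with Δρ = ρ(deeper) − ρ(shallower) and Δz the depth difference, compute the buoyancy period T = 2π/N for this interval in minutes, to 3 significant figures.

Δρ = 1025.761 − 1024.616 = 1.145 kg m⁻³ over Δz = 163 − 100 = 63 m.
N² = (9.81/1025) × (1.145/63) = 1.7394 × 10⁻⁴ s⁻².
N = √(1.7394 × 10⁻⁴) = 0.013189 rad s⁻¹, so T = 2π/N = 476.40 s = 7.9400 min ≈ 7.94 min.

7.94 min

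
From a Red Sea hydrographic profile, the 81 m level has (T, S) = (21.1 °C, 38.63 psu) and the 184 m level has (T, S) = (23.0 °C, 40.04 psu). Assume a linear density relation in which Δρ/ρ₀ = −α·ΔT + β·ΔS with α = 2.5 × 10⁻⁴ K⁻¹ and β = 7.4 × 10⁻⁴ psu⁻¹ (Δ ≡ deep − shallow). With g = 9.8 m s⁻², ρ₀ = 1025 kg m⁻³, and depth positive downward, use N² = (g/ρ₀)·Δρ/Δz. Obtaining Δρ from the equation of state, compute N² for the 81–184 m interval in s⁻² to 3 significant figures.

5.41 × 10⁻⁵ s⁻²

ΔT = +1.9 K, ΔS = +1.41 psu (deep − shallow).
Δρ/ρ₀ = −αΔT + βΔS = -4.75 × 10⁻⁴ + 1.0434 × 10⁻³ = 5.684 × 10⁻⁴, so Δρ ≈ 0.5826 kg m⁻³.
N² = (g/ρ₀)·Δρ/Δz = g·(Δρ/ρ₀)/Δz = 9.8 × 5.684 × 10⁻⁴ / 103 = 5.4081 × 10⁻⁵ s⁻² ≈ 5.41 × 10⁻⁵ s⁻².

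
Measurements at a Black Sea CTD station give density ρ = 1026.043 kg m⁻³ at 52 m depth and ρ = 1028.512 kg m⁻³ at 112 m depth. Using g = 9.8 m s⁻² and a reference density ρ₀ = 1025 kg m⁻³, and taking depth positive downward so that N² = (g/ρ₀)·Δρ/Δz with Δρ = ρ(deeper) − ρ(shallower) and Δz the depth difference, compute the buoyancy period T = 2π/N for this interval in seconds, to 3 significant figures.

Δρ = 1028.512 − 1026.043 = 2.469 kg m⁻³ over Δz = 112 − 52 = 60 m.
N² = (9.8/1025) × (2.469/60) = 3.9343 × 10⁻⁴ s⁻².
N = √(3.9343 × 10⁻⁴) = 0.019835 rad s⁻¹, so T = 2π/N = 316.77 s ≈ 317 s.

317 s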